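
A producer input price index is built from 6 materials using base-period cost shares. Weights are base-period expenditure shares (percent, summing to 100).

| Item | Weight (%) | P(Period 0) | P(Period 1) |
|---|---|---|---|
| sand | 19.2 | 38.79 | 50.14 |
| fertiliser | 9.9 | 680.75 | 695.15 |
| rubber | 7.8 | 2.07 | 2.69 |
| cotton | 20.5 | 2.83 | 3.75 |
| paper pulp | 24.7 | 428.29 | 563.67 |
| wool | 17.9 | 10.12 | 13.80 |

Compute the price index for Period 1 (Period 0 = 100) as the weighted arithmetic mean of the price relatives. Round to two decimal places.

sand: 19.2 × (50.14/38.79) = 19.2 × 1.292601 = 24.8179
fertiliser: 9.9 × (695.15/680.75) = 9.9 × 1.021153 = 10.1094
rubber: 7.8 × (2.69/2.07) = 7.8 × 1.299517 = 10.1362
cotton: 20.5 × (3.75/2.83) = 20.5 × 1.325088 = 27.1643
paper pulp: 24.7 × (563.67/428.29) = 24.7 × 1.316094 = 32.5075
wool: 17.9 × (13.80/10.12) = 17.9 × 1.363636 = 24.4091
Index = Σ wᵢ·(p₁ᵢ/p₀ᵢ) = 24.8179 + 10.1094 + 10.1362 + 27.1643 + 32.5075 + 24.4091 = 129.1445

129.14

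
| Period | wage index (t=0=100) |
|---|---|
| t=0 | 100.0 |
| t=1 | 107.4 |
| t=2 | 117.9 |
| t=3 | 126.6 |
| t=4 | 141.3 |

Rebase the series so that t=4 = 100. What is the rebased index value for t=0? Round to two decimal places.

70.77

Rebased(t=0) = 100.0 / 141.3 × 100 = 70.7714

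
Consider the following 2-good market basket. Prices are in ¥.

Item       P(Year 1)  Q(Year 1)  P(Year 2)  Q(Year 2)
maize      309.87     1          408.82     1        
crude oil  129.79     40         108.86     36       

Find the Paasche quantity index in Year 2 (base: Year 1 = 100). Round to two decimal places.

Paasche quantity index uses current-period prices as weights.
ΣP(Year 2)·Q(Year 2) = 408.82×1 + 108.86×36 = 408.82 + 3918.96 = 4327.78
ΣP(Year 2)·Q(Year 1) = 408.82×1 + 108.86×40 = 408.82 + 4354.4 = 4763.22
Index = 4327.78 / 4763.22 × 100 = 90.8583

90.86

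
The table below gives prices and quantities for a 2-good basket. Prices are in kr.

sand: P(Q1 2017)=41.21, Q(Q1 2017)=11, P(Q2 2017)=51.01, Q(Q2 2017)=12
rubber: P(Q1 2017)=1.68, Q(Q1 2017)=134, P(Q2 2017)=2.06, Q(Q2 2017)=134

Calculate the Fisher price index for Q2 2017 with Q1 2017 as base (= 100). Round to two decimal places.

Laspeyres component (base-period weights):
ΣP(Q2 2017)Q(Q1 2017) = 51.01×11 + 2.06×134 = 561.11 + 276.04 = 837.15
ΣP(Q1 2017)Q(Q1 2017) = 41.21×11 + 1.68×134 = 453.31 + 225.12 = 678.43
L = 837.15 / 678.43 × 100 = 123.3952
Paasche component (current-period weights):
ΣP(Q2 2017)Q(Q2 2017) = 51.01×12 + 2.06×134 = 612.12 + 276.04 = 888.16
ΣP(Q1 2017)Q(Q2 2017) = 41.21×12 + 1.68×134 = 494.52 + 225.12 = 719.64
P = 888.16 / 719.64 × 100 = 123.4173
Fisher = √(L × P) = √(123.3952 × 123.4173) = 123.4062

123.41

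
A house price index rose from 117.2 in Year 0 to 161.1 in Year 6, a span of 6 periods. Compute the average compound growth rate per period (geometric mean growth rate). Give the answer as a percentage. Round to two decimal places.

Growth factor = (161.1/117.2)^(1/6) = (1.374573)^(1/6) = 1.054455
Growth rate = 1.054455 − 1 = 0.054455 = 5.4455%

5.45%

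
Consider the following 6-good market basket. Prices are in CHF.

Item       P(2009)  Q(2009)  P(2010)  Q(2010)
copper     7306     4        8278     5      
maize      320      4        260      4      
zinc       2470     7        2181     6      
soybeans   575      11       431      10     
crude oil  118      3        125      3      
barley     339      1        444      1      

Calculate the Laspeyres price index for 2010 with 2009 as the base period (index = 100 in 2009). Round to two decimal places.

Laspeyres price index uses base-period quantities as weights.
ΣP(2010)·Q(2009) = 8278×4 + 260×4 + 2181×7 + 431×11 + 125×3 + 444×1 = 33112 + 1040 + 15267 + 4741 + 375 + 444 = 54979
ΣP(2009)·Q(2009) = 7306×4 + 320×4 + 2470×7 + 575×11 + 118×3 + 339×1 = 29224 + 1280 + 17290 + 6325 + 354 + 339 = 54812
Index = 54979 / 54812 × 100 = 100.3047

100.30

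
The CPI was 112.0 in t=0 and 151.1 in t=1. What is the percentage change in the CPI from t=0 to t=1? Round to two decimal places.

34.91%

Change = (151.1 − 112.0) / 112.0 × 100
       = 39.1 / 112.0 × 100 = 34.9107%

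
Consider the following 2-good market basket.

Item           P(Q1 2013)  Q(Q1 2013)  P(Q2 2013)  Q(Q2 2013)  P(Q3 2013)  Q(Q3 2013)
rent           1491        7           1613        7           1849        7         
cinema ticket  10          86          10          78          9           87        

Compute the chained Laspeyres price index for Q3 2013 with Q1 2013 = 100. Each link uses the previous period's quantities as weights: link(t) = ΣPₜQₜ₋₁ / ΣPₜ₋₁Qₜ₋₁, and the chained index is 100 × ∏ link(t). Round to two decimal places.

Link Q1 2013→Q2 2013:
ΣP(Q2 2013)Q(Q1 2013) = 1613×7 + 10×86 = 11291 + 860 = 12151
ΣP(Q1 2013)Q(Q1 2013) = 1491×7 + 10×86 = 10437 + 860 = 11297
link = 12151/11297 = 1.075595
Link Q2 2013→Q3 2013:
ΣP(Q3 2013)Q(Q2 2013) = 1849×7 + 9×78 = 12943 + 702 = 13645
ΣP(Q2 2013)Q(Q2 2013) = 1613×7 + 10×78 = 11291 + 780 = 12071
link = 13645/12071 = 1.130395
Chained index = 100 × 1.075595 × 1.130395 = 121.5848

121.58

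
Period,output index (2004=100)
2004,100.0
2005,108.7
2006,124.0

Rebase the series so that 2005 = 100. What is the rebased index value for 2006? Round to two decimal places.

Rebased(2006) = 124.0 / 108.7 × 100 = 114.0754

114.08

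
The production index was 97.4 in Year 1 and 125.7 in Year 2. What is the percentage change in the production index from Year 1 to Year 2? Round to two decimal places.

29.06%

Change = (125.7 − 97.4) / 97.4 × 100
       = 28.3 / 97.4 × 100 = 29.0554%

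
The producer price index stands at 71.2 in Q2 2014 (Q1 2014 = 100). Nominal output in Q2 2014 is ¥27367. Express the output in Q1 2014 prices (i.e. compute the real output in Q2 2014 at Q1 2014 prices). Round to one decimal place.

38436.8

Real = Nominal ÷ (Index/100) = 27367 ÷ (71.2/100)
     = 27367 ÷ 0.712 = 38436.7978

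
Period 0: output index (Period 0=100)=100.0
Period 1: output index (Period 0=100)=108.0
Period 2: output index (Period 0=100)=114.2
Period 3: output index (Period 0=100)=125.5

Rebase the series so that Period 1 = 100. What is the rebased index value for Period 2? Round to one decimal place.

105.7

Rebased(Period 2) = 114.2 / 108.0 × 100 = 105.7407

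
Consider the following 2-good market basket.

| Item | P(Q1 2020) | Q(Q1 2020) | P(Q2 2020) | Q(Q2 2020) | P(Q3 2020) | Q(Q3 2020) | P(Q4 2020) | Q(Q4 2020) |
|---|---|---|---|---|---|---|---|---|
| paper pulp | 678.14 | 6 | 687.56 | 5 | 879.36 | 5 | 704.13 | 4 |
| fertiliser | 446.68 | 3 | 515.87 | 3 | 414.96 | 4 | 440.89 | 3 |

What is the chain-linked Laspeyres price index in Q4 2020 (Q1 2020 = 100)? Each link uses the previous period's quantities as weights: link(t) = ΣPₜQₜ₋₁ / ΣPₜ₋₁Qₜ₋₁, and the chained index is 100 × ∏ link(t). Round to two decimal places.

Link Q1 2020→Q2 2020:
ΣP(Q2 2020)Q(Q1 2020) = 687.56×6 + 515.87×3 = 4125.36 + 1547.61 = 5672.97
ΣP(Q1 2020)Q(Q1 2020) = 678.14×6 + 446.68×3 = 4068.84 + 1340.04 = 5408.88
link = 5672.97/5408.88 = 1.048825
Link Q2 2020→Q3 2020:
ΣP(Q3 2020)Q(Q2 2020) = 879.36×5 + 414.96×3 = 4396.8 + 1244.88 = 5641.68
ΣP(Q2 2020)Q(Q2 2020) = 687.56×5 + 515.87×3 = 3437.8 + 1547.61 = 4985.41
link = 5641.68/4985.41 = 1.131638
Link Q3 2020→Q4 2020:
ΣP(Q4 2020)Q(Q3 2020) = 704.13×5 + 440.89×4 = 3520.65 + 1763.56 = 5284.21
ΣP(Q3 2020)Q(Q3 2020) = 879.36×5 + 414.96×4 = 4396.8 + 1659.84 = 6056.64
link = 5284.21/6056.64 = 0.872466
Chained index = 100 × 1.048825 × 1.131638 × 0.872466 = 103.5521

103.55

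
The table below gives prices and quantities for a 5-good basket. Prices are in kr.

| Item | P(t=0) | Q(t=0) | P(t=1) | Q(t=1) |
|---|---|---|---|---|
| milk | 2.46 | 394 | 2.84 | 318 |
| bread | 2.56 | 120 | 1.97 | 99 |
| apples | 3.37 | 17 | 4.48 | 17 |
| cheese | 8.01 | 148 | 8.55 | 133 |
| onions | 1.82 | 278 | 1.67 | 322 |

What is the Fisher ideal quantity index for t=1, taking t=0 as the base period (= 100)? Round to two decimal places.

90.42

Laspeyres component (base-period weights):
ΣP(t=0)Q(t=1) = 2.46×318 + 2.56×99 + 3.37×17 + 8.01×133 + 1.82×322 = 782.28 + 253.44 + 57.29 + 1065.33 + 586.04 = 2744.38
ΣP(t=0)Q(t=0) = 2.46×394 + 2.56×120 + 3.37×17 + 8.01×148 + 1.82×278 = 969.24 + 307.2 + 57.29 + 1185.48 + 505.96 = 3025.17
L = 2744.38 / 3025.17 × 100 = 90.7182
Paasche component (current-period weights):
ΣP(t=1)Q(t=1) = 2.84×318 + 1.97×99 + 4.48×17 + 8.55×133 + 1.67×322 = 903.12 + 195.03 + 76.16 + 1137.15 + 537.74 = 2849.2
ΣP(t=1)Q(t=0) = 2.84×394 + 1.97×120 + 4.48×17 + 8.55×148 + 1.67×278 = 1118.96 + 236.4 + 76.16 + 1265.4 + 464.26 = 3161.18
P = 2849.2 / 3161.18 × 100 = 90.1309
Fisher = √(L × P) = √(90.7182 × 90.1309) = 90.4241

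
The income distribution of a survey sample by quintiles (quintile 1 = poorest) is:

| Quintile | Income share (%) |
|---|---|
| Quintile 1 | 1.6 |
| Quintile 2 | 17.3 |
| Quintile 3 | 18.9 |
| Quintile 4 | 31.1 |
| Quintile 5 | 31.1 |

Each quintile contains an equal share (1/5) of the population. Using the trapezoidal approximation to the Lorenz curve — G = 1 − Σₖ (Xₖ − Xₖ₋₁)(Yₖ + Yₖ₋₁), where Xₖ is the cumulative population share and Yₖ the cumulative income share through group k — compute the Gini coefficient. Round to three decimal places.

0.291

Cumulative income shares Yₖ: 0.0160, 0.1890, 0.3780, 0.6890, 1.0000
Σ (Xₖ−Xₖ₋₁)(Yₖ+Yₖ₋₁) = (1/5)(0.0160+0.0000) + (1/5)(0.1890+0.0160) + (1/5)(0.3780+0.1890) + (1/5)(0.6890+0.3780) + (1/5)(1.0000+0.6890)
  = 0.0032 + 0.0410 + 0.1134 + 0.2134 + 0.3378 = 0.7088
G = 1 − 0.7088 = 0.2912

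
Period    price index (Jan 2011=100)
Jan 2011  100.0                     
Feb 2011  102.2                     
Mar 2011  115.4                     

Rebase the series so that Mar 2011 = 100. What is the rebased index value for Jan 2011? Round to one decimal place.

86.7

Rebased(Jan 2011) = 100.0 / 115.4 × 100 = 86.6551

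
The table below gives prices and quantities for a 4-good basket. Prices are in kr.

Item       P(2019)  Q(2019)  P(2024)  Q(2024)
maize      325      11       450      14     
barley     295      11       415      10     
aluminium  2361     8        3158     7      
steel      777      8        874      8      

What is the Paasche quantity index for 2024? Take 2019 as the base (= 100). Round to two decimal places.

Paasche quantity index uses current-period prices as weights.
ΣP(2024)·Q(2024) = 450×14 + 415×10 + 3158×7 + 874×8 = 6300 + 4150 + 22106 + 6992 = 39548
ΣP(2024)·Q(2019) = 450×11 + 415×11 + 3158×8 + 874×8 = 4950 + 4565 + 25264 + 6992 = 41771
Index = 39548 / 41771 × 100 = 94.6781

94.68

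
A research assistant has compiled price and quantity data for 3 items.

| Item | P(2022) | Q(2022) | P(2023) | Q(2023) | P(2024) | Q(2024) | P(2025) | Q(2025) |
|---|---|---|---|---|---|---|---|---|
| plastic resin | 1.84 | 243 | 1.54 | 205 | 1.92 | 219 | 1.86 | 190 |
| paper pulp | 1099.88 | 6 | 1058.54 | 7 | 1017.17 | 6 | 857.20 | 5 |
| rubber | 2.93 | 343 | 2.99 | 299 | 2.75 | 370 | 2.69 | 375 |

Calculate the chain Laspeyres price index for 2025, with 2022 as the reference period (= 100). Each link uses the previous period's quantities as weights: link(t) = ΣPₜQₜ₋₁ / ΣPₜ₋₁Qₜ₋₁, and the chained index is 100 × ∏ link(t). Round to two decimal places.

80.82

Link 2022→2023:
ΣP(2023)Q(2022) = 1.54×243 + 1058.54×6 + 2.99×343 = 374.22 + 6351.24 + 1025.57 = 7751.03
ΣP(2022)Q(2022) = 1.84×243 + 1099.88×6 + 2.93×343 = 447.12 + 6599.28 + 1004.99 = 8051.39
link = 7751.03/8051.39 = 0.962695
Link 2023→2024:
ΣP(2024)Q(2023) = 1.92×205 + 1017.17×7 + 2.75×299 = 393.6 + 7120.19 + 822.25 = 8336.04
ΣP(2023)Q(2023) = 1.54×205 + 1058.54×7 + 2.99×299 = 315.7 + 7409.78 + 894.01 = 8619.49
link = 8336.04/8619.49 = 0.967115
Link 2024→2025:
ΣP(2025)Q(2024) = 1.86×219 + 857.20×6 + 2.69×370 = 407.34 + 5143.2 + 995.3 = 6545.84
ΣP(2024)Q(2024) = 1.92×219 + 1017.17×6 + 2.75×370 = 420.48 + 6103.02 + 1017.5 = 7541
link = 6545.84/7541 = 0.868033
Chained index = 100 × 0.962695 × 0.967115 × 0.868033 = 80.8171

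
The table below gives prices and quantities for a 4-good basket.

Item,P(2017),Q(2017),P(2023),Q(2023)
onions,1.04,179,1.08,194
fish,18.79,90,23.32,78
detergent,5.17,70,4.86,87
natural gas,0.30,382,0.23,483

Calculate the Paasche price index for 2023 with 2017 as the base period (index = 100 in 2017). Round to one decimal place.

Paasche price index uses current-period quantities as weights.
ΣP(2023)·Q(2023) = 1.08×194 + 23.32×78 + 4.86×87 + 0.23×483 = 209.52 + 1818.96 + 422.82 + 111.09 = 2562.39
ΣP(2017)·Q(2023) = 1.04×194 + 18.79×78 + 5.17×87 + 0.30×483 = 201.76 + 1465.62 + 449.79 + 144.9 = 2262.07
Index = 2562.39 / 2262.07 × 100 = 113.2763

113.3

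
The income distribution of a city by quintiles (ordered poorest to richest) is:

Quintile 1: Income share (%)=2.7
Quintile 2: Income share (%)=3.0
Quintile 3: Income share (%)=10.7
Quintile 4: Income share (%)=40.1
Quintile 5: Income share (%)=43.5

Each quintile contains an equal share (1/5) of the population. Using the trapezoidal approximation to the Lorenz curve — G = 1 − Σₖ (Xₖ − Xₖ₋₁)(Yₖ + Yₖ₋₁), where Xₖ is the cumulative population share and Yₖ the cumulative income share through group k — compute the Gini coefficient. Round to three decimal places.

0.475

Cumulative income shares Yₖ: 0.0270, 0.0570, 0.1640, 0.5650, 1.0000
Σ (Xₖ−Xₖ₋₁)(Yₖ+Yₖ₋₁) = (1/5)(0.0270+0.0000) + (1/5)(0.0570+0.0270) + (1/5)(0.1640+0.0570) + (1/5)(0.5650+0.1640) + (1/5)(1.0000+0.5650)
  = 0.0054 + 0.0168 + 0.0442 + 0.1458 + 0.3130 = 0.5252
G = 1 − 0.5252 = 0.4748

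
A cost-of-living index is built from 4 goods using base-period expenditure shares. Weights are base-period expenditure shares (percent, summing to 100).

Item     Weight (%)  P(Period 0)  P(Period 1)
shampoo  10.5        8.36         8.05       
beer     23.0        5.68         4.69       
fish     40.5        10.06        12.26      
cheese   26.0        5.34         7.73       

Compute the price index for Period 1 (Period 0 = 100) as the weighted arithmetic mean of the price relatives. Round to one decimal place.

shampoo: 10.5 × (8.05/8.36) = 10.5 × 0.962919 = 10.1106
beer: 23.0 × (4.69/5.68) = 23.0 × 0.825704 = 18.9912
fish: 40.5 × (12.26/10.06) = 40.5 × 1.218688 = 49.3569
cheese: 26.0 × (7.73/5.34) = 26.0 × 1.447566 = 37.6367
Index = Σ wᵢ·(p₁ᵢ/p₀ᵢ) = 10.1106 + 18.9912 + 49.3569 + 37.6367 = 116.0954

116.1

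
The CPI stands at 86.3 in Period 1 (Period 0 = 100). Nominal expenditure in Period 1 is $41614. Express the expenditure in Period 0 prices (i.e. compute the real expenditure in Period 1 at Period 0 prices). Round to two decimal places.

Real = Nominal ÷ (Index/100) = 41614 ÷ (86.3/100)
     = 41614 ÷ 0.863 = 48220.1622

48220.16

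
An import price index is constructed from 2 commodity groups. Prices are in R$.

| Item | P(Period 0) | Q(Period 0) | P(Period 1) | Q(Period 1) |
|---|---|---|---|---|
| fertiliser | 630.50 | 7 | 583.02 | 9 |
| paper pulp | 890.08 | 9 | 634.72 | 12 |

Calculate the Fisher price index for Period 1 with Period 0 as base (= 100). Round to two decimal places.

78.74

Laspeyres component (base-period weights):
ΣP(Period 1)Q(Period 0) = 583.02×7 + 634.72×9 = 4081.14 + 5712.48 = 9793.62
ΣP(Period 0)Q(Period 0) = 630.50×7 + 890.08×9 = 4413.5 + 8010.72 = 12424.22
L = 9793.62 / 12424.22 × 100 = 78.8268
Paasche component (current-period weights):
ΣP(Period 1)Q(Period 1) = 583.02×9 + 634.72×12 = 5247.18 + 7616.64 = 12863.82
ΣP(Period 0)Q(Period 1) = 630.50×9 + 890.08×12 = 5674.5 + 10680.96 = 16355.46
P = 12863.82 / 16355.46 × 100 = 78.6515
Fisher = √(L × P) = √(78.8268 × 78.6515) = 78.7391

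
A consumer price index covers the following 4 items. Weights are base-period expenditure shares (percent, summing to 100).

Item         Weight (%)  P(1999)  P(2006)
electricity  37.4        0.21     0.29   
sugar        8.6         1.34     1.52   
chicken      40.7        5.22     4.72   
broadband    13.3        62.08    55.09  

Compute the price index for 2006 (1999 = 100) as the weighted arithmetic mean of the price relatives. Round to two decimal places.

electricity: 37.4 × (0.29/0.21) = 37.4 × 1.380952 = 51.6476
sugar: 8.6 × (1.52/1.34) = 8.6 × 1.134328 = 9.7552
chicken: 40.7 × (4.72/5.22) = 40.7 × 0.904215 = 36.8015
broadband: 13.3 × (55.09/62.08) = 13.3 × 0.887403 = 11.8025
Index = Σ wᵢ·(p₁ᵢ/p₀ᵢ) = 51.6476 + 9.7552 + 36.8015 + 11.8025 = 110.0068

110.01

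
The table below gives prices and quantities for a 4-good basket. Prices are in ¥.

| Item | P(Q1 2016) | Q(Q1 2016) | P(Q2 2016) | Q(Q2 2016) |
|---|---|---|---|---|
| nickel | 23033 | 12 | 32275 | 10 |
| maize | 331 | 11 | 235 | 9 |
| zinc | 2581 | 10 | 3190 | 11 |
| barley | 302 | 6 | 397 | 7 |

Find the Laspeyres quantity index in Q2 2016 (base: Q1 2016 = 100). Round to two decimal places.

85.75

Laspeyres quantity index uses base-period prices as weights.
ΣP(Q1 2016)·Q(Q2 2016) = 23033×10 + 331×9 + 2581×11 + 302×7 = 230330 + 2979 + 28391 + 2114 = 263814
ΣP(Q1 2016)·Q(Q1 2016) = 23033×12 + 331×11 + 2581×10 + 302×6 = 276396 + 3641 + 25810 + 1812 = 307659
Index = 263814 / 307659 × 100 = 85.7488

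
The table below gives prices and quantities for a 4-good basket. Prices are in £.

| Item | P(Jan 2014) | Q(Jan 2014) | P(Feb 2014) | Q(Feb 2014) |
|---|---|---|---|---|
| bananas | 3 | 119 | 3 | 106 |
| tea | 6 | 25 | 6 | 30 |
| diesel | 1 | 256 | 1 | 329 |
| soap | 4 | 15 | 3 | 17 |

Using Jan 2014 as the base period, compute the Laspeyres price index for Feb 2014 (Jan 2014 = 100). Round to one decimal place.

98.2

Laspeyres price index uses base-period quantities as weights.
ΣP(Feb 2014)·Q(Jan 2014) = 3×119 + 6×25 + 1×256 + 3×15 = 357 + 150 + 256 + 45 = 808
ΣP(Jan 2014)·Q(Jan 2014) = 3×119 + 6×25 + 1×256 + 4×15 = 357 + 150 + 256 + 60 = 823
Index = 808 / 823 × 100 = 98.1774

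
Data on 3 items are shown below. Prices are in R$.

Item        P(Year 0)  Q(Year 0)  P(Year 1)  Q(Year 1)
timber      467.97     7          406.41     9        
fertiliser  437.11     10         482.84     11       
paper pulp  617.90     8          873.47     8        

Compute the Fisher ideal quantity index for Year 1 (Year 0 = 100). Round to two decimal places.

109.87

Laspeyres component (base-period weights):
ΣP(Year 0)Q(Year 1) = 467.97×9 + 437.11×11 + 617.90×8 = 4211.73 + 4808.21 + 4943.2 = 13963.14
ΣP(Year 0)Q(Year 0) = 467.97×7 + 437.11×10 + 617.90×8 = 3275.79 + 4371.1 + 4943.2 = 12590.09
L = 13963.14 / 12590.09 × 100 = 110.9058
Paasche component (current-period weights):
ΣP(Year 1)Q(Year 1) = 406.41×9 + 482.84×11 + 873.47×8 = 3657.69 + 5311.24 + 6987.76 = 15956.69
ΣP(Year 1)Q(Year 0) = 406.41×7 + 482.84×10 + 873.47×8 = 2844.87 + 4828.4 + 6987.76 = 14661.03
P = 15956.69 / 14661.03 × 100 = 108.8374
Fisher = √(L × P) = √(110.9058 × 108.8374) = 109.8668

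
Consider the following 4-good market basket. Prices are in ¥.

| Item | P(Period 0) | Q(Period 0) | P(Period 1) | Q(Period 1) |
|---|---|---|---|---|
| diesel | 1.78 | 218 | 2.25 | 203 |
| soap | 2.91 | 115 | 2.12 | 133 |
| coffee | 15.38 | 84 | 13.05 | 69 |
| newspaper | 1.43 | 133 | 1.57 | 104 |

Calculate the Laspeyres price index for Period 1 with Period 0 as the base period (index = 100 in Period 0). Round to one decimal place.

Laspeyres price index uses base-period quantities as weights.
ΣP(Period 1)·Q(Period 0) = 2.25×218 + 2.12×115 + 13.05×84 + 1.57×133 = 490.5 + 243.8 + 1096.2 + 208.81 = 2039.31
ΣP(Period 0)·Q(Period 0) = 1.78×218 + 2.91×115 + 15.38×84 + 1.43×133 = 388.04 + 334.65 + 1291.92 + 190.19 = 2204.8
Index = 2039.31 / 2204.8 × 100 = 92.4941

92.5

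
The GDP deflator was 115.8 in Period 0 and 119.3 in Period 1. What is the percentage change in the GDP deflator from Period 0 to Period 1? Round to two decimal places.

3.02%

Change = (119.3 − 115.8) / 115.8 × 100
       = 3.5 / 115.8 × 100 = 3.0225%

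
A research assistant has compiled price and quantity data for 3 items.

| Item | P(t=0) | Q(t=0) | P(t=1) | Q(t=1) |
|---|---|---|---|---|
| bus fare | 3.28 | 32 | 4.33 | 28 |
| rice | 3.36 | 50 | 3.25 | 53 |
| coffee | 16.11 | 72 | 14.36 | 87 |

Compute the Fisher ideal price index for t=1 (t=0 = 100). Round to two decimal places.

Laspeyres component (base-period weights):
ΣP(t=1)Q(t=0) = 4.33×32 + 3.25×50 + 14.36×72 = 138.56 + 162.5 + 1033.92 = 1334.98
ΣP(t=0)Q(t=0) = 3.28×32 + 3.36×50 + 16.11×72 = 104.96 + 168 + 1159.92 = 1432.88
L = 1334.98 / 1432.88 × 100 = 93.1676
Paasche component (current-period weights):
ΣP(t=1)Q(t=1) = 4.33×28 + 3.25×53 + 14.36×87 = 121.24 + 172.25 + 1249.32 = 1542.81
ΣP(t=0)Q(t=1) = 3.28×28 + 3.36×53 + 16.11×87 = 91.84 + 178.08 + 1401.57 = 1671.49
P = 1542.81 / 1671.49 × 100 = 92.3015
Fisher = √(L × P) = √(93.1676 × 92.3015) = 92.7335

92.73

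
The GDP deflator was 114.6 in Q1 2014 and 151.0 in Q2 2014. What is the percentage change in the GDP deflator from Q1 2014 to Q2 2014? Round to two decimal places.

Change = (151.0 − 114.6) / 114.6 × 100
       = 36.4 / 114.6 × 100 = 31.7627%

31.76%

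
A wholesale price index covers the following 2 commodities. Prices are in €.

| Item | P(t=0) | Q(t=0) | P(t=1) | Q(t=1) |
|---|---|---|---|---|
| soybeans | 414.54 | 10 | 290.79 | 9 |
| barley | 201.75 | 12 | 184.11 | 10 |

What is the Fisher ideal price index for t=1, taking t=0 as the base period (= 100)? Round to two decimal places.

77.74

Laspeyres component (base-period weights):
ΣP(t=1)Q(t=0) = 290.79×10 + 184.11×12 = 2907.9 + 2209.32 = 5117.22
ΣP(t=0)Q(t=0) = 414.54×10 + 201.75×12 = 4145.4 + 2421 = 6566.4
L = 5117.22 / 6566.4 × 100 = 77.9304
Paasche component (current-period weights):
ΣP(t=1)Q(t=1) = 290.79×9 + 184.11×10 = 2617.11 + 1841.1 = 4458.21
ΣP(t=0)Q(t=1) = 414.54×9 + 201.75×10 = 3730.86 + 2017.5 = 5748.36
P = 4458.21 / 5748.36 × 100 = 77.5562
Fisher = √(L × P) = √(77.9304 × 77.5562) = 77.7431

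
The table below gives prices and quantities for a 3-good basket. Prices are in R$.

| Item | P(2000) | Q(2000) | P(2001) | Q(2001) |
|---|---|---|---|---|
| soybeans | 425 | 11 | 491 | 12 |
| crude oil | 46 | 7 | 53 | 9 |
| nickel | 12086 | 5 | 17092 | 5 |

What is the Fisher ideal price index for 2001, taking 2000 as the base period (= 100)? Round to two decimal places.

139.35

Laspeyres component (base-period weights):
ΣP(2001)Q(2000) = 491×11 + 53×7 + 17092×5 = 5401 + 371 + 85460 = 91232
ΣP(2000)Q(2000) = 425×11 + 46×7 + 12086×5 = 4675 + 322 + 60430 = 65427
L = 91232 / 65427 × 100 = 139.4409
Paasche component (current-period weights):
ΣP(2001)Q(2001) = 491×12 + 53×9 + 17092×5 = 5892 + 477 + 85460 = 91829
ΣP(2000)Q(2001) = 425×12 + 46×9 + 12086×5 = 5100 + 414 + 60430 = 65944
P = 91829 / 65944 × 100 = 139.2530
Fisher = √(L × P) = √(139.4409 × 139.2530) = 139.3469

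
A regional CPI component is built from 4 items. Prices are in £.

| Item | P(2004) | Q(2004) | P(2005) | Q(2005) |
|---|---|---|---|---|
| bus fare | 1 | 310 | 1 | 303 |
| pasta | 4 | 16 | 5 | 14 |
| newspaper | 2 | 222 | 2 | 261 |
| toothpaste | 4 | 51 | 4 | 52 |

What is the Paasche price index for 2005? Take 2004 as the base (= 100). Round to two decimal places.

Paasche price index uses current-period quantities as weights.
ΣP(2005)·Q(2005) = 1×303 + 5×14 + 2×261 + 4×52 = 303 + 70 + 522 + 208 = 1103
ΣP(2004)·Q(2005) = 1×303 + 4×14 + 2×261 + 4×52 = 303 + 56 + 522 + 208 = 1089
Index = 1103 / 1089 × 100 = 101.2856

101.29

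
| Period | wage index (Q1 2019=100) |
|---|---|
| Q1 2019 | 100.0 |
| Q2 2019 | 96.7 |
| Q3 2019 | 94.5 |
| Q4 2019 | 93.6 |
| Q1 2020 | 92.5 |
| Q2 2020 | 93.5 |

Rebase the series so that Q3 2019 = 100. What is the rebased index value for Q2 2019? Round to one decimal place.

102.3

Rebased(Q2 2019) = 96.7 / 94.5 × 100 = 102.3280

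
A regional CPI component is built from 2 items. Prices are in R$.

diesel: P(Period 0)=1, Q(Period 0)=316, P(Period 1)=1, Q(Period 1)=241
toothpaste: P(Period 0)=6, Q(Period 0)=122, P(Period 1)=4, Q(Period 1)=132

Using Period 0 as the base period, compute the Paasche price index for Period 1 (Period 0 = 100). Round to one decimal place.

Paasche price index uses current-period quantities as weights.
ΣP(Period 1)·Q(Period 1) = 1×241 + 4×132 = 241 + 528 = 769
ΣP(Period 0)·Q(Period 1) = 1×241 + 6×132 = 241 + 792 = 1033
Index = 769 / 1033 × 100 = 74.4434

74.4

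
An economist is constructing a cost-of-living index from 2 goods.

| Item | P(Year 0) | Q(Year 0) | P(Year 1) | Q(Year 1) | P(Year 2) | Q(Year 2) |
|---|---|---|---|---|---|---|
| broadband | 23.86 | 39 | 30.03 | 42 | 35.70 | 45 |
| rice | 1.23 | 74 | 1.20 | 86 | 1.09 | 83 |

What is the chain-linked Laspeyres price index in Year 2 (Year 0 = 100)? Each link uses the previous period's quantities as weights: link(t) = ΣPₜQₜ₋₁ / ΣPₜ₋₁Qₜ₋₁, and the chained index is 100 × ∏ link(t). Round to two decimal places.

144.01

Link Year 0→Year 1:
ΣP(Year 1)Q(Year 0) = 30.03×39 + 1.20×74 = 1171.17 + 88.8 = 1259.97
ΣP(Year 0)Q(Year 0) = 23.86×39 + 1.23×74 = 930.54 + 91.02 = 1021.56
link = 1259.97/1021.56 = 1.233378
Link Year 1→Year 2:
ΣP(Year 2)Q(Year 1) = 35.70×42 + 1.09×86 = 1499.4 + 93.74 = 1593.14
ΣP(Year 1)Q(Year 1) = 30.03×42 + 1.20×86 = 1261.26 + 103.2 = 1364.46
link = 1593.14/1364.46 = 1.167597
Chained index = 100 × 1.233378 × 1.167597 = 144.0089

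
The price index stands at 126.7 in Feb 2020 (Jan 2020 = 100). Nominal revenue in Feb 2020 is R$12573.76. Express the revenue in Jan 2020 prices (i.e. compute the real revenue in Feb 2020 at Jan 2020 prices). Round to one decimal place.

Real = Nominal ÷ (Index/100) = 12573.76 ÷ (126.7/100)
     = 12573.76 ÷ 1.267 = 9924.0410

9924.0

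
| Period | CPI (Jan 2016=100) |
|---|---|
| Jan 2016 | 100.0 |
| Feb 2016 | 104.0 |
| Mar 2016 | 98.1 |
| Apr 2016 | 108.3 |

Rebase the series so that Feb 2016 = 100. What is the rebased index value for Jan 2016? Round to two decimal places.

96.15

Rebased(Jan 2016) = 100.0 / 104.0 × 100 = 96.1538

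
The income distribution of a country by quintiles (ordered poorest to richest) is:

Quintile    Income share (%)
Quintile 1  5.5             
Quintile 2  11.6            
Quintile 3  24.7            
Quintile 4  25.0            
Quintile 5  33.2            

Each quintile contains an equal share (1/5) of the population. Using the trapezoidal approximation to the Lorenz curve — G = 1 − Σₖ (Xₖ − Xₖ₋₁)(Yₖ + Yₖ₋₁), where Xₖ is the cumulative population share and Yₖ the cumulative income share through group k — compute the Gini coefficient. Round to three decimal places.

Cumulative income shares Yₖ: 0.0550, 0.1710, 0.4180, 0.6680, 1.0000
Σ (Xₖ−Xₖ₋₁)(Yₖ+Yₖ₋₁) = (1/5)(0.0550+0.0000) + (1/5)(0.1710+0.0550) + (1/5)(0.4180+0.1710) + (1/5)(0.6680+0.4180) + (1/5)(1.0000+0.6680)
  = 0.0110 + 0.0452 + 0.1178 + 0.2172 + 0.3336 = 0.7248
G = 1 − 0.7248 = 0.2752

0.275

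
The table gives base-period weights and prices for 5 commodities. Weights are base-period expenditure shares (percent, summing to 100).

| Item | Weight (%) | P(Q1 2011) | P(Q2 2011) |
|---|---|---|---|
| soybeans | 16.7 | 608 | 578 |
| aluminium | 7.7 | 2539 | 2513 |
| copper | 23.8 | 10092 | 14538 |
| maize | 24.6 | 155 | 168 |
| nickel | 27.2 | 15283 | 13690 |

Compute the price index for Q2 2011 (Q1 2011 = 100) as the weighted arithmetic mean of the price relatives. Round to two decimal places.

108.81

soybeans: 16.7 × (578/608) = 16.7 × 0.950658 = 15.8760
aluminium: 7.7 × (2513/2539) = 7.7 × 0.989760 = 7.6212
copper: 23.8 × (14538/10092) = 23.8 × 1.440547 = 34.2850
maize: 24.6 × (168/155) = 24.6 × 1.083871 = 26.6632
nickel: 27.2 × (13690/15283) = 27.2 × 0.895767 = 24.3648
Index = Σ wᵢ·(p₁ᵢ/p₀ᵢ) = 15.8760 + 7.6212 + 34.2850 + 26.6632 + 24.3648 = 108.8102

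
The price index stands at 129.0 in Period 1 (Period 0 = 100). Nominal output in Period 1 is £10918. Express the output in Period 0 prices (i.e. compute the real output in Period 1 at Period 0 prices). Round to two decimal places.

Real = Nominal ÷ (Index/100) = 10918 ÷ (129.0/100)
     = 10918 ÷ 1.290 = 8463.5659

8463.57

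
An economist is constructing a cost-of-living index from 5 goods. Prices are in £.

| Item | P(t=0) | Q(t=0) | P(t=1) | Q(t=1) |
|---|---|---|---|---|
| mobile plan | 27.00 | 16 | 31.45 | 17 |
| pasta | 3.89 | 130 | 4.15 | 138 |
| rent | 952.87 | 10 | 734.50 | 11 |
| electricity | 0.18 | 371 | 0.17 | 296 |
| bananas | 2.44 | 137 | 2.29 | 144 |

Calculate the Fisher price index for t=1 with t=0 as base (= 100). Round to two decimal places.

80.58

Laspeyres component (base-period weights):
ΣP(t=1)Q(t=0) = 31.45×16 + 4.15×130 + 734.50×10 + 0.17×371 + 2.29×137 = 503.2 + 539.5 + 7345 + 63.07 + 313.73 = 8764.5
ΣP(t=0)Q(t=0) = 27.00×16 + 3.89×130 + 952.87×10 + 0.18×371 + 2.44×137 = 432 + 505.7 + 9528.7 + 66.78 + 334.28 = 10867.46
L = 8764.5 / 10867.46 × 100 = 80.6490
Paasche component (current-period weights):
ΣP(t=1)Q(t=1) = 31.45×17 + 4.15×138 + 734.50×11 + 0.17×296 + 2.29×144 = 534.65 + 572.7 + 8079.5 + 50.32 + 329.76 = 9566.93
ΣP(t=0)Q(t=1) = 27.00×17 + 3.89×138 + 952.87×11 + 0.18×296 + 2.44×144 = 459 + 536.82 + 10481.57 + 53.28 + 351.36 = 11882.03
P = 9566.93 / 11882.03 × 100 = 80.5160
Fisher = √(L × P) = √(80.6490 × 80.5160) = 80.5825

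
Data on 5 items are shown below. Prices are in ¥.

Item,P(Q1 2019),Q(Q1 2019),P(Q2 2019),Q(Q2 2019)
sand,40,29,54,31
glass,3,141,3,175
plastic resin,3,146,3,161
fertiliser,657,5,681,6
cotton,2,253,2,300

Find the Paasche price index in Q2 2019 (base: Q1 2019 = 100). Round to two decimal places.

108.51

Paasche price index uses current-period quantities as weights.
ΣP(Q2 2019)·Q(Q2 2019) = 54×31 + 3×175 + 3×161 + 681×6 + 2×300 = 1674 + 525 + 483 + 4086 + 600 = 7368
ΣP(Q1 2019)·Q(Q2 2019) = 40×31 + 3×175 + 3×161 + 657×6 + 2×300 = 1240 + 525 + 483 + 3942 + 600 = 6790
Index = 7368 / 6790 × 100 = 108.5125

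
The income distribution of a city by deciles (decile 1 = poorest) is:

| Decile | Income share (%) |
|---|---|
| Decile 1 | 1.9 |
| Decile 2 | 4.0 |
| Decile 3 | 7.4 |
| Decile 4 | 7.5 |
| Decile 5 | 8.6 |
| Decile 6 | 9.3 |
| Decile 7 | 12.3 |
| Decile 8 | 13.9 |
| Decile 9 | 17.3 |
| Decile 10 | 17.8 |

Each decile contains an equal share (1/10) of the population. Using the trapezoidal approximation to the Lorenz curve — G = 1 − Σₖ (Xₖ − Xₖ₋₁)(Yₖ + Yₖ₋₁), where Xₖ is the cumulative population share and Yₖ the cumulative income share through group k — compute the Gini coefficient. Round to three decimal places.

0.284

Cumulative income shares Yₖ: 0.0190, 0.0590, 0.1330, 0.2080, 0.2940, 0.3870, 0.5100, 0.6490, 0.8220, 1.0000
Σ (Xₖ−Xₖ₋₁)(Yₖ+Yₖ₋₁) = (1/10)(0.0190+0.0000) + (1/10)(0.0590+0.0190) + (1/10)(0.1330+0.0590) + (1/10)(0.2080+0.1330) + (1/10)(0.2940+0.2080) + (1/10)(0.3870+0.2940) + (1/10)(0.5100+0.3870) + (1/10)(0.6490+0.5100) + (1/10)(0.8220+0.6490) + (1/10)(1.0000+0.8220)
  = 0.0019 + 0.0078 + 0.0192 + 0.0341 + 0.0502 + 0.0681 + 0.0897 + 0.1159 + 0.1471 + 0.1822 = 0.7162
G = 1 − 0.7162 = 0.2838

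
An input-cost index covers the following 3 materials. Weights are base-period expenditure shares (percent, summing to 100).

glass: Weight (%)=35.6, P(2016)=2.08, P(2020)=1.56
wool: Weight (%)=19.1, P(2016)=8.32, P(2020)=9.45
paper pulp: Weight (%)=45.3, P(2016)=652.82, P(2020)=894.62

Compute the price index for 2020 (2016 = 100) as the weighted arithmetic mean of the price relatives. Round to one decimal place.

110.5

glass: 35.6 × (1.56/2.08) = 35.6 × 0.750000 = 26.7000
wool: 19.1 × (9.45/8.32) = 19.1 × 1.135817 = 21.6941
paper pulp: 45.3 × (894.62/652.82) = 45.3 × 1.370393 = 62.0788
Index = Σ wᵢ·(p₁ᵢ/p₀ᵢ) = 26.7000 + 21.6941 + 62.0788 = 110.4729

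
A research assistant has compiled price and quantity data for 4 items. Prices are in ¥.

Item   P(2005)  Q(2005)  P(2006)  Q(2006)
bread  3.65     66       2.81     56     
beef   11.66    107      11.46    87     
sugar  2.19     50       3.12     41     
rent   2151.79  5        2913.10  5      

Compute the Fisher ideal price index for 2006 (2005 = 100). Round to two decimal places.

Laspeyres component (base-period weights):
ΣP(2006)Q(2005) = 2.81×66 + 11.46×107 + 3.12×50 + 2913.10×5 = 185.46 + 1226.22 + 156 + 14565.5 = 16133.18
ΣP(2005)Q(2005) = 3.65×66 + 11.66×107 + 2.19×50 + 2151.79×5 = 240.9 + 1247.62 + 109.5 + 10758.95 = 12356.97
L = 16133.18 / 12356.97 × 100 = 130.5594
Paasche component (current-period weights):
ΣP(2006)Q(2006) = 2.81×56 + 11.46×87 + 3.12×41 + 2913.10×5 = 157.36 + 997.02 + 127.92 + 14565.5 = 15847.8
ΣP(2005)Q(2006) = 3.65×56 + 11.66×87 + 2.19×41 + 2151.79×5 = 204.4 + 1014.42 + 89.79 + 10758.95 = 12067.56
P = 15847.8 / 12067.56 × 100 = 131.3256
Fisher = √(L × P) = √(130.5594 × 131.3256) = 130.9419

130.94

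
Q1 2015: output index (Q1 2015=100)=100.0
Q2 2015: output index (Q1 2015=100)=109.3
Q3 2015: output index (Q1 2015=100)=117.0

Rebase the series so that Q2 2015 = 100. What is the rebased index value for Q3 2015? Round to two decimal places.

107.04

Rebased(Q3 2015) = 117.0 / 109.3 × 100 = 107.0448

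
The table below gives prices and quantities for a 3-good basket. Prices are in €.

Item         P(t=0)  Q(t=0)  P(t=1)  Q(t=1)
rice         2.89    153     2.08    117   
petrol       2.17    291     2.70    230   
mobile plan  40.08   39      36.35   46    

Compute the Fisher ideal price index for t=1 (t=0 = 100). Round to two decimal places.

Laspeyres component (base-period weights):
ΣP(t=1)Q(t=0) = 2.08×153 + 2.70×291 + 36.35×39 = 318.24 + 785.7 + 1417.65 = 2521.59
ΣP(t=0)Q(t=0) = 2.89×153 + 2.17×291 + 40.08×39 = 442.17 + 631.47 + 1563.12 = 2636.76
L = 2521.59 / 2636.76 × 100 = 95.6321
Paasche component (current-period weights):
ΣP(t=1)Q(t=1) = 2.08×117 + 2.70×230 + 36.35×46 = 243.36 + 621 + 1672.1 = 2536.46
ΣP(t=0)Q(t=1) = 2.89×117 + 2.17×230 + 40.08×46 = 338.13 + 499.1 + 1843.68 = 2680.91
P = 2536.46 / 2680.91 × 100 = 94.6119
Fisher = √(L × P) = √(95.6321 × 94.6119) = 95.1207

95.12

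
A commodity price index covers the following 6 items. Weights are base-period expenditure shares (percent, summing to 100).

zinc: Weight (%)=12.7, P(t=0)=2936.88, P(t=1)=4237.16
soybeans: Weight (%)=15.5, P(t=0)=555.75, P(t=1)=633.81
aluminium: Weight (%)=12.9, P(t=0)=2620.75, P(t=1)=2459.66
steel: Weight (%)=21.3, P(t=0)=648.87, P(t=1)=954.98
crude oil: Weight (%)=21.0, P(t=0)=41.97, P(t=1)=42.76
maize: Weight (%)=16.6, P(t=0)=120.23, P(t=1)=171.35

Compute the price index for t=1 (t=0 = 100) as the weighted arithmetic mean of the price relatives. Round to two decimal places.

124.51

zinc: 12.7 × (4237.16/2936.88) = 12.7 × 1.442742 = 18.3228
soybeans: 15.5 × (633.81/555.75) = 15.5 × 1.140459 = 17.6771
aluminium: 12.9 × (2459.66/2620.75) = 12.9 × 0.938533 = 12.1071
steel: 21.3 × (954.98/648.87) = 21.3 × 1.471759 = 31.3485
crude oil: 21.0 × (42.76/41.97) = 21.0 × 1.018823 = 21.3953
maize: 16.6 × (171.35/120.23) = 16.6 × 1.425185 = 23.6581
Index = Σ wᵢ·(p₁ᵢ/p₀ᵢ) = 18.3228 + 17.6771 + 12.1071 + 31.3485 + 21.3953 + 23.6581 = 124.5088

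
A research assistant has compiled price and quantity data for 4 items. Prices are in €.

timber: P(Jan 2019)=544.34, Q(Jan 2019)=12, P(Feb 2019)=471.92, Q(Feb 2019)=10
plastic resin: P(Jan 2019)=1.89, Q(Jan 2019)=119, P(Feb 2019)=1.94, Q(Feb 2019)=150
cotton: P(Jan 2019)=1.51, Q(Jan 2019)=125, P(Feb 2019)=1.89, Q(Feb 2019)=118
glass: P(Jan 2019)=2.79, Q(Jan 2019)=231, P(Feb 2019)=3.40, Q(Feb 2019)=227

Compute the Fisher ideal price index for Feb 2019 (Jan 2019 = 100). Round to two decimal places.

Laspeyres component (base-period weights):
ΣP(Feb 2019)Q(Jan 2019) = 471.92×12 + 1.94×119 + 1.89×125 + 3.40×231 = 5663.04 + 230.86 + 236.25 + 785.4 = 6915.55
ΣP(Jan 2019)Q(Jan 2019) = 544.34×12 + 1.89×119 + 1.51×125 + 2.79×231 = 6532.08 + 224.91 + 188.75 + 644.49 = 7590.23
L = 6915.55 / 7590.23 × 100 = 91.1112
Paasche component (current-period weights):
ΣP(Feb 2019)Q(Feb 2019) = 471.92×10 + 1.94×150 + 1.89×118 + 3.40×227 = 4719.2 + 291 + 223.02 + 771.8 = 6005.02
ΣP(Jan 2019)Q(Feb 2019) = 544.34×10 + 1.89×150 + 1.51×118 + 2.79×227 = 5443.4 + 283.5 + 178.18 + 633.33 = 6538.41
P = 6005.02 / 6538.41 × 100 = 91.8422
Fisher = √(L × P) = √(91.1112 × 91.8422) = 91.4760

91.48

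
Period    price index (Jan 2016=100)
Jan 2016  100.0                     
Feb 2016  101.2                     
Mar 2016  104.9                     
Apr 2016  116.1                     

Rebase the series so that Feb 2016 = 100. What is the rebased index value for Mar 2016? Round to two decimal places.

Rebased(Mar 2016) = 104.9 / 101.2 × 100 = 103.6561

103.66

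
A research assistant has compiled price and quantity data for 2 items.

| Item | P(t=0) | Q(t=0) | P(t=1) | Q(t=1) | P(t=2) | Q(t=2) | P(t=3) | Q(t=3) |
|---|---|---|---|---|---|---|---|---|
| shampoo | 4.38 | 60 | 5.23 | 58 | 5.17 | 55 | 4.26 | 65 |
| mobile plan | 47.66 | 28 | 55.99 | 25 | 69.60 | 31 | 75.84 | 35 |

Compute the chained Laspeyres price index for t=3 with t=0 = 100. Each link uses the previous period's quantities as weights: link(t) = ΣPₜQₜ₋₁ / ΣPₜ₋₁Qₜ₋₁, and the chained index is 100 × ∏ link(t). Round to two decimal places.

Link t=0→t=1:
ΣP(t=1)Q(t=0) = 5.23×60 + 55.99×28 = 313.8 + 1567.72 = 1881.52
ΣP(t=0)Q(t=0) = 4.38×60 + 47.66×28 = 262.8 + 1334.48 = 1597.28
link = 1881.52/1597.28 = 1.177953
Link t=1→t=2:
ΣP(t=2)Q(t=1) = 5.17×58 + 69.60×25 = 299.86 + 1740 = 2039.86
ΣP(t=1)Q(t=1) = 5.23×58 + 55.99×25 = 303.34 + 1399.75 = 1703.09
link = 2039.86/1703.09 = 1.197741
Link t=2→t=3:
ΣP(t=3)Q(t=2) = 4.26×55 + 75.84×31 = 234.3 + 2351.04 = 2585.34
ΣP(t=2)Q(t=2) = 5.17×55 + 69.60×31 = 284.35 + 2157.6 = 2441.95
link = 2585.34/2441.95 = 1.058719
Chained index = 100 × 1.177953 × 1.197741 × 1.058719 = 149.3728

149.37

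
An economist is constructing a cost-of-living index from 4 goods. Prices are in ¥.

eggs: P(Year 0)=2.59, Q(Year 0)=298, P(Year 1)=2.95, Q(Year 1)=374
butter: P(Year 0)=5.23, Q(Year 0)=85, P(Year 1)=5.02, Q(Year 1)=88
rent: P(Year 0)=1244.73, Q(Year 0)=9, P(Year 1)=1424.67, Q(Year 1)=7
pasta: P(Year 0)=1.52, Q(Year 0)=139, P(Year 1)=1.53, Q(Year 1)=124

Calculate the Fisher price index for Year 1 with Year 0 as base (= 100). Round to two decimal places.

113.44

Laspeyres component (base-period weights):
ΣP(Year 1)Q(Year 0) = 2.95×298 + 5.02×85 + 1424.67×9 + 1.53×139 = 879.1 + 426.7 + 12822.03 + 212.67 = 14340.5
ΣP(Year 0)Q(Year 0) = 2.59×298 + 5.23×85 + 1244.73×9 + 1.52×139 = 771.82 + 444.55 + 11202.57 + 211.28 = 12630.22
L = 14340.5 / 12630.22 × 100 = 113.5412
Paasche component (current-period weights):
ΣP(Year 1)Q(Year 1) = 2.95×374 + 5.02×88 + 1424.67×7 + 1.53×124 = 1103.3 + 441.76 + 9972.69 + 189.72 = 11707.47
ΣP(Year 0)Q(Year 1) = 2.59×374 + 5.23×88 + 1244.73×7 + 1.52×124 = 968.66 + 460.24 + 8713.11 + 188.48 = 10330.49
P = 11707.47 / 10330.49 × 100 = 113.3293
Fisher = √(L × P) = √(113.5412 × 113.3293) = 113.4352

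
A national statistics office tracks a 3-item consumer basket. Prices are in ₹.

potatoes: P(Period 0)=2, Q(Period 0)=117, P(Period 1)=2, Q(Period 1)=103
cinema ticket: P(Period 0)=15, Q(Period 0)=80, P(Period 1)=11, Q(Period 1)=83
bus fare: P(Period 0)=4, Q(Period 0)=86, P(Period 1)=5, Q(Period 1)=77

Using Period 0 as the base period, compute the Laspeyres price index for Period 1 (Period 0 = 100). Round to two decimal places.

86.84

Laspeyres price index uses base-period quantities as weights.
ΣP(Period 1)·Q(Period 0) = 2×117 + 11×80 + 5×86 = 234 + 880 + 430 = 1544
ΣP(Period 0)·Q(Period 0) = 2×117 + 15×80 + 4×86 = 234 + 1200 + 344 = 1778
Index = 1544 / 1778 × 100 = 86.8391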